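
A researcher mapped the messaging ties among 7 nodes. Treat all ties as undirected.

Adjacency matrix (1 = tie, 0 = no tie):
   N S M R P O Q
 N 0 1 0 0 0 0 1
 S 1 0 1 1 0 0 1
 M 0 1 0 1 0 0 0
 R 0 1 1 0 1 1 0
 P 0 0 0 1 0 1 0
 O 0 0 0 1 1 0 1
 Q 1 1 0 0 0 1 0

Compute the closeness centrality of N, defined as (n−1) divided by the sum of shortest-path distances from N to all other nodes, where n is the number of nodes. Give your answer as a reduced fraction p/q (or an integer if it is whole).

Distances from N: M:2, O:2, P:3, Q:1, R:2, S:1. Sum = 11.
n = 7, so closeness = 6/11.

6/11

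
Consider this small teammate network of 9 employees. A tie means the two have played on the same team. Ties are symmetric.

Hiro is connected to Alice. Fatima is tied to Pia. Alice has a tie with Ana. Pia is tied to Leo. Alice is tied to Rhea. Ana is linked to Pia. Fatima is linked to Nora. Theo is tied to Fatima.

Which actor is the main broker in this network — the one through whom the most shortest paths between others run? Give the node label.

Unnormalized betweenness of each node: Alice:13, Ana:15, Fatima:13, Hiro:0, Leo:0, Nora:0, Pia:19, Rhea:0, Theo:0.
Pia has the largest value, 19, making it the main broker — the node through which the most shortest paths run.

Pia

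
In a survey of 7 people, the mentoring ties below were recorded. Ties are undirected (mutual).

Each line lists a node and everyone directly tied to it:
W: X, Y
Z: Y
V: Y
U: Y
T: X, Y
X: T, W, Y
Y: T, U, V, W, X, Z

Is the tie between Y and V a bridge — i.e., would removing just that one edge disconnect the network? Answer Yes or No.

Yes

Without the Y–V edge there is no alternate route between Y and V, so the network disconnects. It is a bridge.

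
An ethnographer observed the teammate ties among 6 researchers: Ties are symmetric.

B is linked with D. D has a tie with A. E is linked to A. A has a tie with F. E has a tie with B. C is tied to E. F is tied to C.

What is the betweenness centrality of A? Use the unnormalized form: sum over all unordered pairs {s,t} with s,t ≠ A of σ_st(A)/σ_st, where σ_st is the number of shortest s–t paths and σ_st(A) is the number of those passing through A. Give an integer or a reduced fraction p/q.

10/3

Pairs whose geodesics pass through A — F–E: 1/2; F–B: 2/3; F–D: 1; C–D: 2/3; E–D: 1/2.
All other pairs contribute 0.
Summing the contributions gives betweenness(A) = 10/3.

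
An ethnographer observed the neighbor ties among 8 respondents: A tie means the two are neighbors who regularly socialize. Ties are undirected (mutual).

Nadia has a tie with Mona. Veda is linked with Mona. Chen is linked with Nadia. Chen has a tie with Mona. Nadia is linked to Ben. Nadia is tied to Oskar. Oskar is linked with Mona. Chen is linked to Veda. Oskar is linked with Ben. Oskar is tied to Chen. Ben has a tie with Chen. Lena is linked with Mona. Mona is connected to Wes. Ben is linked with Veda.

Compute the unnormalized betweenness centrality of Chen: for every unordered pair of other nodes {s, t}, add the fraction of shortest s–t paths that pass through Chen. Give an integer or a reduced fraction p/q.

17/12

Pairs whose geodesics pass through Chen — Lena–Ben: 1/4; Wes–Ben: 1/4; Nadia–Veda: 1/3; Ben–Mona: 1/4; Oskar–Veda: 1/3.
All other pairs contribute 0.
Summing the contributions gives betweenness(Chen) = 17/12.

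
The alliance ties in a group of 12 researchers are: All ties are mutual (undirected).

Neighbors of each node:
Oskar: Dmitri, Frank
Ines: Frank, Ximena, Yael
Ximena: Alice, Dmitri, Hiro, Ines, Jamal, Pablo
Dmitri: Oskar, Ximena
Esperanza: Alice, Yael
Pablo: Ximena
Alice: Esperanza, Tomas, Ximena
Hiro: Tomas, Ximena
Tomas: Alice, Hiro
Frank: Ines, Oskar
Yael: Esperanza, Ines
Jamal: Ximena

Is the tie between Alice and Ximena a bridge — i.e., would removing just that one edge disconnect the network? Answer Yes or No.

Even without that edge, Alice still reaches Ximena via Alice – Tomas – Hiro – Ximena, so the network stays connected. Not a bridge.

No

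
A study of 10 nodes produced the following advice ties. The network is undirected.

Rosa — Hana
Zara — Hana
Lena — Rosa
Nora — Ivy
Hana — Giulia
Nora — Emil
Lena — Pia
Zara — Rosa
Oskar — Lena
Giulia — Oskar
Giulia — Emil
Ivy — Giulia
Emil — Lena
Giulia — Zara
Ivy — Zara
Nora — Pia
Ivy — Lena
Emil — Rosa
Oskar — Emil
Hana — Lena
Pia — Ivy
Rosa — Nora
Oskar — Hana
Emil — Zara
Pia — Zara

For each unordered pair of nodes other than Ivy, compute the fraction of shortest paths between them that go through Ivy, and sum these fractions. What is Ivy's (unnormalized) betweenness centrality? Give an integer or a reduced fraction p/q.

39/20

Pairs whose geodesics pass through Ivy — Lena–Zara: 1/5; Lena–Giulia: 1/4; Lena–Nora: 1/4; Zara–Nora: 1/4; Giulia–Pia: 1/2; Giulia–Nora: 1/2.
All other pairs contribute 0.
Summing the contributions gives betweenness(Ivy) = 39/20.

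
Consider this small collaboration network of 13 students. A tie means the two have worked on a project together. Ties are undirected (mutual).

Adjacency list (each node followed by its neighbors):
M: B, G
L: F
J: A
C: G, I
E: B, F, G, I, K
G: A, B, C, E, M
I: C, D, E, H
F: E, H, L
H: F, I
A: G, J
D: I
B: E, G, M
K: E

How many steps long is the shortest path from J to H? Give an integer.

One shortest route is J – A – G – E – F – H, which uses 5 edges, and at distance 4 from J we only reach {F, I, K}, which does not include H. So d(J,H) = 5.

5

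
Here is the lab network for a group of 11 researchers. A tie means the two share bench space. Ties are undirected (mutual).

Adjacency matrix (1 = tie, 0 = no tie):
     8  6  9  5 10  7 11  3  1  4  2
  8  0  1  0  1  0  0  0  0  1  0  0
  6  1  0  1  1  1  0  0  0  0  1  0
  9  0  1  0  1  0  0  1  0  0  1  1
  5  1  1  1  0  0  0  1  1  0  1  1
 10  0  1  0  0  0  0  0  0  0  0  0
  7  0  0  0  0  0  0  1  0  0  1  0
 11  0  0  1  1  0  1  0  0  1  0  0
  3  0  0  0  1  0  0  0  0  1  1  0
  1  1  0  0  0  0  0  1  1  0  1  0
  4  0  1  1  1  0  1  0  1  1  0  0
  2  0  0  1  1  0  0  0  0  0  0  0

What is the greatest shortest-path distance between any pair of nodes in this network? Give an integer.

3

Eccentricity of each node (its greatest distance to any other): 1:3, 2:3, 3:3, 4:2, 5:2, 6:2, 7:3, 8:3, 9:2, 10:3, 11:3.
The maximum eccentricity is 3, realized for instance by the pair 8–7 via 8 – 6 – 4 – 7. So the diameter is 3.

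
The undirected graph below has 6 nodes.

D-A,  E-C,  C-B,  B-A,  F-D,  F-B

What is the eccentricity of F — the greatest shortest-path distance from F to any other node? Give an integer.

3

Distances from F: A:2, B:1, C:2, D:1, E:3.
The largest is 3 (to E), so the eccentricity of F is 3.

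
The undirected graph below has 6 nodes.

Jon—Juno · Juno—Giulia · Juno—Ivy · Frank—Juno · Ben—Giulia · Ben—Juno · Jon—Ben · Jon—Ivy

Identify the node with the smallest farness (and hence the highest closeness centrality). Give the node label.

Farness (sum of distances to all others) for each node — Ben:7, Frank:9, Giulia:8, Ivy:8, Jon:7, Juno:5.
The smallest farness is 5, for Juno, so Juno has the highest closeness.

Juno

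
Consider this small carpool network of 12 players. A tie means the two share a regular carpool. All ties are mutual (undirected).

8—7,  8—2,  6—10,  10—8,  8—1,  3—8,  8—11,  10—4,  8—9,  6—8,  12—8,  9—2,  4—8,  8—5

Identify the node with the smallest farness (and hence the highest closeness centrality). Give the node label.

8

Farness (sum of distances to all others) for each node — 1:21, 2:20, 3:21, 4:20, 5:21, 6:20, 7:21, 8:11, 9:20, 10:19, 11:21, 12:21.
The smallest farness is 11, for 8, so 8 has the highest closeness.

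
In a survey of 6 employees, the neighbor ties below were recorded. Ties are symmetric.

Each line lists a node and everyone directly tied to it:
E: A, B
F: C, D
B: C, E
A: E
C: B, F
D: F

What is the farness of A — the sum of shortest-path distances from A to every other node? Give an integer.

15

Distances from A: B:2, C:3, D:5, E:1, F:4.
Sum = 2 + 3 + 5 + 1 + 4 = 15.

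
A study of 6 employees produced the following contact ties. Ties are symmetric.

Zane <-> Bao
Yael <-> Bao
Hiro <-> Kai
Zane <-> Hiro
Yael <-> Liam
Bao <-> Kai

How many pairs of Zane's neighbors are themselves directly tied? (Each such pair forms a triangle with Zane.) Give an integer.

Zane's neighbors are Bao and Hiro, but none of them are tied to each other, so no triangle contains Zane.

0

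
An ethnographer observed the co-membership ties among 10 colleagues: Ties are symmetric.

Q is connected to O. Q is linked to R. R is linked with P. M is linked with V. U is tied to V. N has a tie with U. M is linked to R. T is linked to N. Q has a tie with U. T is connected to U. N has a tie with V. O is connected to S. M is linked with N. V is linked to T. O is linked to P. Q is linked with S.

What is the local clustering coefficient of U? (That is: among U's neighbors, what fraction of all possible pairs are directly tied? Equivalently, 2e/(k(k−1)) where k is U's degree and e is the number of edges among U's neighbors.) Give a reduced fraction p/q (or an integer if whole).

1/2

U's neighbors: N, Q, T, and V (k = 4).
Possible neighbor pairs: C(4,2) = 6. Edges among them: N–T, N–V, T–V → e = 3.
Clustering(U) = 3/6 = 1/2.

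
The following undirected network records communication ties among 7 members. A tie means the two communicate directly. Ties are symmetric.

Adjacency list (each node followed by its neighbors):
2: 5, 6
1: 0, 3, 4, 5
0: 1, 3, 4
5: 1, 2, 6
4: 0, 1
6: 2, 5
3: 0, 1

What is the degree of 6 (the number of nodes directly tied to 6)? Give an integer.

2

6 is directly tied to 2 and 5. That is 2 neighbors, so the degree of 6 is 2.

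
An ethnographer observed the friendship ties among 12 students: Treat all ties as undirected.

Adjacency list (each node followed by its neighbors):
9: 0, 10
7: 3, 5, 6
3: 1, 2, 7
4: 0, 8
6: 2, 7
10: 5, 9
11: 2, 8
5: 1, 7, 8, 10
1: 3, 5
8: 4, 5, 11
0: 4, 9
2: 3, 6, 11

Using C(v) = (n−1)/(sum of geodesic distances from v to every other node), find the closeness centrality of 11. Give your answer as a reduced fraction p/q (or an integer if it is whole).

Distances from 11: 0:3, 1:3, 2:1, 3:2, 4:2, 5:2, 6:2, 7:3, 8:1, 9:4, 10:3. Sum = 26.
n = 12, so closeness = 11/26.

11/26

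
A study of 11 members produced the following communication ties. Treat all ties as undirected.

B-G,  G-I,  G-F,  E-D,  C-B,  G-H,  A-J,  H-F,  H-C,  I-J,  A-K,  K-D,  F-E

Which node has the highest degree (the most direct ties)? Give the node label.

G

Degrees — A:2, B:2, C:2, D:2, E:2, F:3, G:4, H:3, I:2, J:2, K:2.
The maximum is 4, attained only by G.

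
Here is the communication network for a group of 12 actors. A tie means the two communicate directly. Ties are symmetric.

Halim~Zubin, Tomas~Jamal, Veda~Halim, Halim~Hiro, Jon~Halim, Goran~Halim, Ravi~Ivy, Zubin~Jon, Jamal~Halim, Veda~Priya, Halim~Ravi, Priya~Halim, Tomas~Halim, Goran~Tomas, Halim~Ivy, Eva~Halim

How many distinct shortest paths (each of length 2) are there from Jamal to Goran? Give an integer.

The shortest distance is 2. The length-2 paths are: Jamal–Halim–Goran; Jamal–Tomas–Goran.
That gives 2 distinct shortest paths.

2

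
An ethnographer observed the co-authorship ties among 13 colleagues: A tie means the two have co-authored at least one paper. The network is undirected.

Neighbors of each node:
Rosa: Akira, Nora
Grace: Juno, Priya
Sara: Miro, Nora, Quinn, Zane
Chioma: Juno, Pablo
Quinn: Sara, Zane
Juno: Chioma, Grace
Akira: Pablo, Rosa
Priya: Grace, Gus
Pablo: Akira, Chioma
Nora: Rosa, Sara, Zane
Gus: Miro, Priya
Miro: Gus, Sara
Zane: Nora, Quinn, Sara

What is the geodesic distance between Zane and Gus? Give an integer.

3

One shortest route is Zane – Sara – Miro – Gus, which uses 3 edges, and at distance 2 from Zane we only reach {Miro, Rosa}, which does not include Gus. So d(Zane,Gus) = 3.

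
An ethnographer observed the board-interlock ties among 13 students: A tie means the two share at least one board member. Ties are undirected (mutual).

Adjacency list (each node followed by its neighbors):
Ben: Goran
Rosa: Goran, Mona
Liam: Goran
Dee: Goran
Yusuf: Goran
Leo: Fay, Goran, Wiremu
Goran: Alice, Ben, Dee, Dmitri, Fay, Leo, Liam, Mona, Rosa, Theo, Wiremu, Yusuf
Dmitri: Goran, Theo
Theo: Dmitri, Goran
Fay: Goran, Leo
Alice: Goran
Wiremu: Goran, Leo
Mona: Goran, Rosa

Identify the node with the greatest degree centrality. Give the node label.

Degrees — Alice:1, Ben:1, Dee:1, Dmitri:2, Fay:2, Goran:12, Leo:3, Liam:1, Mona:2, Rosa:2, Theo:2, Wiremu:2, Yusuf:1.
The maximum is 12, attained only by Goran.

Goran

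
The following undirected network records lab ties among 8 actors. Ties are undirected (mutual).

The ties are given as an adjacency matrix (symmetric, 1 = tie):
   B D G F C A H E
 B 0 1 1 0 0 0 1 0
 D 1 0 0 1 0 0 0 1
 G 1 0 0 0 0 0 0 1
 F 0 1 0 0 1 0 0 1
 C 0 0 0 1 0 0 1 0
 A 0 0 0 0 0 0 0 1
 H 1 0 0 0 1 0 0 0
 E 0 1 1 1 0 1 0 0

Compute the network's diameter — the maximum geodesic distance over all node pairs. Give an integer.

4

Eccentricity of each node (its greatest distance to any other): A:4, B:3, C:3, D:2, E:3, F:2, G:3, H:4.
The maximum eccentricity is 4, realized for instance by the pair A–H via A – E – D – B – H. So the diameter is 4.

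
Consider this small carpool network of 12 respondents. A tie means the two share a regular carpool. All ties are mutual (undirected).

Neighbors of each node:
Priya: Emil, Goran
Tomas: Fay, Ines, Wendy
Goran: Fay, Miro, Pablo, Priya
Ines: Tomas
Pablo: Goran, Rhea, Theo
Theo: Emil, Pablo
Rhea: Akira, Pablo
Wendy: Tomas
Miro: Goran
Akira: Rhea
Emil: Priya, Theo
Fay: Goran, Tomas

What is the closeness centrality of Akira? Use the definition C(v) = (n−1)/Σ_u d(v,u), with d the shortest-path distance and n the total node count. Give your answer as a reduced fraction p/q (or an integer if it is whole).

Distances from Akira: Emil:4, Fay:4, Goran:3, Ines:6, Miro:4, Pablo:2, Priya:4, Rhea:1, Theo:3, Tomas:5, Wendy:6. Sum = 42.
n = 12, so closeness = 11/42.

11/42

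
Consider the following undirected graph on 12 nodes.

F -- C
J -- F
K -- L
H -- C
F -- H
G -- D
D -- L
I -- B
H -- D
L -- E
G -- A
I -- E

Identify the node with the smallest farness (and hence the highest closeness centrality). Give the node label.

Farness (sum of distances to all others) for each node — A:41, B:49, C:35, D:23, E:31, F:34, G:31, H:27, I:39, J:44, K:35, L:25.
The smallest farness is 23, for D, so D has the highest closeness.

D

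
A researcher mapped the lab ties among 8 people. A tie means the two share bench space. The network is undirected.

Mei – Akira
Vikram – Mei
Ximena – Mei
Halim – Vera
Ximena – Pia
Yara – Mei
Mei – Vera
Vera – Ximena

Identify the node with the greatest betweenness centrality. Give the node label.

Unnormalized betweenness of each node: Akira:0, Halim:0, Mei:15, Pia:0, Vera:6, Vikram:0, Ximena:6, Yara:0.
Mei has the largest value, 15, making it the main broker — the node through which the most shortest paths run.

Mei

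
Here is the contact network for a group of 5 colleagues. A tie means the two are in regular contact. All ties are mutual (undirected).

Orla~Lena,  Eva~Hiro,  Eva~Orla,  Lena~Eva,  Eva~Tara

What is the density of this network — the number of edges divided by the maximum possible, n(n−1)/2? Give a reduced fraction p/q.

There are 5 edges and 5 nodes, so the maximum possible is C(5,2) = 10.
Density = 5/10 = 1/2.

1/2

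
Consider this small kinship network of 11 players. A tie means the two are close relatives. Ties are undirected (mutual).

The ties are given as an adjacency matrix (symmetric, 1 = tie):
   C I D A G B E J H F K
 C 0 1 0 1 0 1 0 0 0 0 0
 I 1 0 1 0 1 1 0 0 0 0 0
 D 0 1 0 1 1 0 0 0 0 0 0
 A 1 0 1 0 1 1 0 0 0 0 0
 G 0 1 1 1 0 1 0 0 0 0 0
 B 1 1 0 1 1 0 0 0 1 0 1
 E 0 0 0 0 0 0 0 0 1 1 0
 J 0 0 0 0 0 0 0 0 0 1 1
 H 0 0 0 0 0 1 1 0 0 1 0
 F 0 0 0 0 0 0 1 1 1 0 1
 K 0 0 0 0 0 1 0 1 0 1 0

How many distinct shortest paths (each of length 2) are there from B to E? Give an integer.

1

The shortest distance is 2, and the only length-2 path is B–H–E. So there is exactly 1 shortest path.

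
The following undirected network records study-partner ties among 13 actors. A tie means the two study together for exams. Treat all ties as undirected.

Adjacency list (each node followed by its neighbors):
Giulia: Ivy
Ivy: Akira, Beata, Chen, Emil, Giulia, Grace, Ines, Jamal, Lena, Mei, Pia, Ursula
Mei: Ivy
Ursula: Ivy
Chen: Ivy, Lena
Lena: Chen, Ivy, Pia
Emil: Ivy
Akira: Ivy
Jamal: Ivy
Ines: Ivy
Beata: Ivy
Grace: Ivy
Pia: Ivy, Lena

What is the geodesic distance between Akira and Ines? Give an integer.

One shortest route is Akira – Ivy – Ines, which uses 2 edges, and Akira and Ines are not directly tied, so nothing shorter exists. So d(Akira,Ines) = 2.

2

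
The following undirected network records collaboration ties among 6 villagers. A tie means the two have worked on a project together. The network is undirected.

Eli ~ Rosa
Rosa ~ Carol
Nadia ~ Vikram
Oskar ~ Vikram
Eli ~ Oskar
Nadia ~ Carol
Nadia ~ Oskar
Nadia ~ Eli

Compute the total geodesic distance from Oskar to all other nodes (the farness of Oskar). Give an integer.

Distances from Oskar: Carol:2, Eli:1, Nadia:1, Rosa:2, Vikram:1.
Sum = 2 + 1 + 1 + 2 + 1 = 7.

7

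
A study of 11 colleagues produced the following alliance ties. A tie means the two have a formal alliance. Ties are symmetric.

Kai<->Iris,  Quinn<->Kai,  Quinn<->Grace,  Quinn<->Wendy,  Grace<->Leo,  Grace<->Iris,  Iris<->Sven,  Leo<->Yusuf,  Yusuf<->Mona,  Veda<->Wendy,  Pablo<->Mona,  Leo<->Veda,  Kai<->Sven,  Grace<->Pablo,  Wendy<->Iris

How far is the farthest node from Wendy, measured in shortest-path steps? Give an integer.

Distances from Wendy: Grace:2, Iris:1, Kai:2, Leo:2, Mona:4, Pablo:3, Quinn:1, Sven:2, Veda:1, Yusuf:3.
The largest is 4 (to Mona), so the eccentricity of Wendy is 4.

4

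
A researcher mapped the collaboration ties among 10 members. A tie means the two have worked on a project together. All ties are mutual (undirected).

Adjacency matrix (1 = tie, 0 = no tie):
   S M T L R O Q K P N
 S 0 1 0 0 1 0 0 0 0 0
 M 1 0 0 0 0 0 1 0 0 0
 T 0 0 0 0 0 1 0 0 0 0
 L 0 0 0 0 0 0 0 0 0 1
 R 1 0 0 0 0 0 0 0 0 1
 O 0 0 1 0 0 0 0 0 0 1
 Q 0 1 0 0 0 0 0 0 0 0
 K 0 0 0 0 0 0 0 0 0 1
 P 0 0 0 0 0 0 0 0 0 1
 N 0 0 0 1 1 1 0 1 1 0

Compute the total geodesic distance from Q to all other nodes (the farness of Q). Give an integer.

36

Distances from Q: K:5, L:5, M:1, N:4, O:5, P:5, R:3, S:2, T:6.
Sum = 5 + 5 + 1 + 4 + 5 + 5 + 3 + 2 + 6 = 36.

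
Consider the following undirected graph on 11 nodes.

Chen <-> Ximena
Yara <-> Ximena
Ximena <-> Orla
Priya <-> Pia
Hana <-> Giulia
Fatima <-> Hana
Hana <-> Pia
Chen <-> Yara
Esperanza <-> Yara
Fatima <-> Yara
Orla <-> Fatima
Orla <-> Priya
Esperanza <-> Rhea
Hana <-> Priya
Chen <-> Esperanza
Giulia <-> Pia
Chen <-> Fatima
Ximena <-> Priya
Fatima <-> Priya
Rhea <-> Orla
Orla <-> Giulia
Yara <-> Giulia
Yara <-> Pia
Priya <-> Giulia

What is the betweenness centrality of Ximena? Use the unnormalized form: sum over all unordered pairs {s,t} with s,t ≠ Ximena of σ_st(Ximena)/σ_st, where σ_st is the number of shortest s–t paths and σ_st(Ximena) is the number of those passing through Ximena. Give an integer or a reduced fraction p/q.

Pairs whose geodesics pass through Ximena — Esperanza–Priya: 2/7; Yara–Priya: 1/4; Yara–Orla: 1/3; Chen–Priya: 1/2; Chen–Orla: 1/2.
All other pairs contribute 0.
Summing the contributions gives betweenness(Ximena) = 157/84.

157/84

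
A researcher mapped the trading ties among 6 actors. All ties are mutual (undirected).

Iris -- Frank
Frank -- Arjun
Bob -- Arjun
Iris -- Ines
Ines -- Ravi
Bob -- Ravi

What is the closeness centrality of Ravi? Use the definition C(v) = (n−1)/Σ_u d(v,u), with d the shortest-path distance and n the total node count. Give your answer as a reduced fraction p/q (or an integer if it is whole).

Distances from Ravi: Arjun:2, Bob:1, Frank:3, Ines:1, Iris:2. Sum = 9.
n = 6, so closeness = 5/9.

5/9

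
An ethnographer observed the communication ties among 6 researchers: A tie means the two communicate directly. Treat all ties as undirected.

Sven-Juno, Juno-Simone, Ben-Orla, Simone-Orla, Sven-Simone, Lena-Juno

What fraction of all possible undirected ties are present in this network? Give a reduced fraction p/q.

2/5

There are 6 edges and 6 nodes, so the maximum possible is C(6,2) = 15.
Density = 6/15 = 2/5.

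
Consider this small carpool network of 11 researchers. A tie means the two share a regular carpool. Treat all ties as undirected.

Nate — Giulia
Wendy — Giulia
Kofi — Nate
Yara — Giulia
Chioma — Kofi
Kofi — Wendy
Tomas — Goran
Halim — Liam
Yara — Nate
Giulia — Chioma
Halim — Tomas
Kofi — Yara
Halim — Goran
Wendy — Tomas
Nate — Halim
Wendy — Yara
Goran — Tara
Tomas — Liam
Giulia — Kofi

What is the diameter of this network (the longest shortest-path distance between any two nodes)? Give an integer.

Eccentricity of each node (its greatest distance to any other): Chioma:5, Giulia:4, Goran:4, Halim:3, Kofi:4, Liam:4, Nate:3, Tara:5, Tomas:3, Wendy:3, Yara:4.
The maximum eccentricity is 5, realized for instance by the pair Tara–Chioma via Tara – Goran – Halim – Nate – Kofi – Chioma. So the diameter is 5.

5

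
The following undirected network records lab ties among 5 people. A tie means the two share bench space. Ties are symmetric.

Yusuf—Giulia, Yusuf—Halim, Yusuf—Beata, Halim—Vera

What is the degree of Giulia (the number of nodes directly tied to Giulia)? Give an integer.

1

Giulia is directly tied to Yusuf. That is 1 neighbor, so the degree of Giulia is 1.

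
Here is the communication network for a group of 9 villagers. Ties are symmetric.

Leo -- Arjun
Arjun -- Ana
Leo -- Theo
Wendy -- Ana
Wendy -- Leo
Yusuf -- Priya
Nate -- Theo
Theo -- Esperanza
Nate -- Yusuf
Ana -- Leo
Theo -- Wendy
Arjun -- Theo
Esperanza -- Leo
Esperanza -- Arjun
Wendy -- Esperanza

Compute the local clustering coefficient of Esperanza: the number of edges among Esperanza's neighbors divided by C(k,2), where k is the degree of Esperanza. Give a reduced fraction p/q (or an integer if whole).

5/6

Esperanza's neighbors: Arjun, Leo, Theo, and Wendy (k = 4).
Possible neighbor pairs: C(4,2) = 6. Edges among them: Arjun–Leo, Arjun–Theo, Leo–Theo, Leo–Wendy, Theo–Wendy → e = 5.
Clustering(Esperanza) = 5/6.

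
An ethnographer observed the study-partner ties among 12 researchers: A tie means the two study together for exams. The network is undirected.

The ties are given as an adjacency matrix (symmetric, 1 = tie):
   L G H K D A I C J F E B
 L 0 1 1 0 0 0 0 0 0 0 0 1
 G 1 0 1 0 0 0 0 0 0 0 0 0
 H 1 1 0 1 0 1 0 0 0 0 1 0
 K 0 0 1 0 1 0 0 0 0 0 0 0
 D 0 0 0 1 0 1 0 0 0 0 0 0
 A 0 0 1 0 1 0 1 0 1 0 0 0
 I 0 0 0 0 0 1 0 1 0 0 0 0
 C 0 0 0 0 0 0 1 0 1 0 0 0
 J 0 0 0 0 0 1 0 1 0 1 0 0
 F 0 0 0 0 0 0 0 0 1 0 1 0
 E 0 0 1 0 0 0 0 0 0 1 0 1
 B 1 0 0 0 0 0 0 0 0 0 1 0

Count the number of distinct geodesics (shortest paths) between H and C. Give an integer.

The shortest distance is 3. The length-3 paths are: H–A–J–C; H–A–I–C.
That gives 2 distinct shortest paths.

2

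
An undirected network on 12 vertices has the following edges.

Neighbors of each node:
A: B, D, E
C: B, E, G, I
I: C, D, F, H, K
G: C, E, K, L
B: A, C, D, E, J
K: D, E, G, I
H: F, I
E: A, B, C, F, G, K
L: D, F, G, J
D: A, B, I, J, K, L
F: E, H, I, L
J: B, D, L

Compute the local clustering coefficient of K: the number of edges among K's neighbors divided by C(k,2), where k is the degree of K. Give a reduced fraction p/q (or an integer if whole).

K's neighbors: D, E, G, and I (k = 4).
Possible neighbor pairs: C(4,2) = 6. Edges among them: D–I, E–G → e = 2.
Clustering(K) = 2/6 = 1/3.

1/3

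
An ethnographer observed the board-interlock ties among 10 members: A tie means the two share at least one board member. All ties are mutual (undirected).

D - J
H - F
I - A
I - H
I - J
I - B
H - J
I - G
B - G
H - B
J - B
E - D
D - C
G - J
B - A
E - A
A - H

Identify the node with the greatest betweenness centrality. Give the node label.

Unnormalized betweenness of each node: A:14/3, B:11/6, C:0, D:28/3, E:2, F:0, G:0, H:25/3, I:11/6, J:11.
J has the largest value, 11, making it the main broker — the node through which the most shortest paths run.

J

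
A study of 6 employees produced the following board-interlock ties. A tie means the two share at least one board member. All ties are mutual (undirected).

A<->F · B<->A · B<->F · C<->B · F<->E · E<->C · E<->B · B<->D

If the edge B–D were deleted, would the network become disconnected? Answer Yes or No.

Yes

Without the B–D edge there is no alternate route between B and D, so the network disconnects. It is a bridge.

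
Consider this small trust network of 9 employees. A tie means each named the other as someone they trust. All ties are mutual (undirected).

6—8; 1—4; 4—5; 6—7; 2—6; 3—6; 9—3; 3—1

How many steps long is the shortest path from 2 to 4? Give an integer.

One shortest route is 2 – 6 – 3 – 1 – 4, which uses 4 edges, and at distance 3 from 2 we only reach {1, 9}, which does not include 4. So d(2,4) = 4.

4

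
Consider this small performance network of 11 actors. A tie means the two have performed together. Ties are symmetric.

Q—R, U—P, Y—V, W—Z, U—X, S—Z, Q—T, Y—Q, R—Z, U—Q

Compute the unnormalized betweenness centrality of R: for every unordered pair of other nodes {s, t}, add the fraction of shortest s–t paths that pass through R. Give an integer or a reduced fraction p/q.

Pairs whose geodesics pass through R — V–W: 1; V–Z: 1; V–S: 1; Q–W: 1; Q–Z: 1; Q–S: 1; X–W: 1; X–Z: 1; X–S: 1; Y–W: 1; Y–Z: 1; Y–S: 1; P–W: 1; P–Z: 1 … (+7 more pairs).
All other pairs contribute 0.
Summing the contributions gives betweenness(R) = 21.

21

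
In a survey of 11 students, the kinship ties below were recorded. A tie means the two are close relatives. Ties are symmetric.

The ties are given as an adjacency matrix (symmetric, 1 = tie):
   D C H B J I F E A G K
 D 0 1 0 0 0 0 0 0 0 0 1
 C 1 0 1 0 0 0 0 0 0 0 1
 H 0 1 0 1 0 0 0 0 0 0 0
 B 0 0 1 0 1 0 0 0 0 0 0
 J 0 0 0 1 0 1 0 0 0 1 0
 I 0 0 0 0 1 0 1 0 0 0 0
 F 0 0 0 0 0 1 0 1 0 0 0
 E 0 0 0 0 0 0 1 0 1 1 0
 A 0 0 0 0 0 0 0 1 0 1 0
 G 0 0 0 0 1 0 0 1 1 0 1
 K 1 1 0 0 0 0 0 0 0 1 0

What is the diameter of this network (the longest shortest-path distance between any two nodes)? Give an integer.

Eccentricity of each node (its greatest distance to any other): A:4, B:3, C:4, D:4, E:4, F:4, G:3, H:4, I:4, J:3, K:3.
The maximum eccentricity is 4, realized for instance by the pair D–I via D – K – G – J – I. So the diameter is 4.

4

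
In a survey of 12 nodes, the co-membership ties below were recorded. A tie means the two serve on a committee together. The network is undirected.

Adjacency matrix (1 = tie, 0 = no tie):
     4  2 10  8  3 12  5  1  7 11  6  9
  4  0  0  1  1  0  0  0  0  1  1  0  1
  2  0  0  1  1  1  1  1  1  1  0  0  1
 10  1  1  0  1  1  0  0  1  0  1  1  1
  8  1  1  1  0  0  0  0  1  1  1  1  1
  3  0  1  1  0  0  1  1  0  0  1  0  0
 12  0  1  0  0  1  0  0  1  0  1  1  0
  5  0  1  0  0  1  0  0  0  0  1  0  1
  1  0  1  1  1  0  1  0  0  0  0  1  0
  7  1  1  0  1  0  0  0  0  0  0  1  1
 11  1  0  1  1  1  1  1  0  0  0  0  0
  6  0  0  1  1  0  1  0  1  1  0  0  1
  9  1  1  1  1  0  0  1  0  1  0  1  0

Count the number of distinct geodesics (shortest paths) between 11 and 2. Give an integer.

5

The shortest distance is 2. The length-2 paths are: 11–10–2; 11–8–2; 11–3–2; 11–12–2; 11–5–2.
That gives 5 distinct shortest paths.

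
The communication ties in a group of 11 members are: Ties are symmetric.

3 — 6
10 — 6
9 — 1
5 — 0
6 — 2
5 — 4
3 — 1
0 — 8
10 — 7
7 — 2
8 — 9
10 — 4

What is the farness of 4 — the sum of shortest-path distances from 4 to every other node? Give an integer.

Distances from 4: 0:2, 1:4, 2:3, 3:3, 5:1, 6:2, 7:2, 8:3, 9:4, 10:1.
Sum = 2 + 4 + 3 + 3 + 1 + 2 + 2 + 3 + 4 + 1 = 25.

25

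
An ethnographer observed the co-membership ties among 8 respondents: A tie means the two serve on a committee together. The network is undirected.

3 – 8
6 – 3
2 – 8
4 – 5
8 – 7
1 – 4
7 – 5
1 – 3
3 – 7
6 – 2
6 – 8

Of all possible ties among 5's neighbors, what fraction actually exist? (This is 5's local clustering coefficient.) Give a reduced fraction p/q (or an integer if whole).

0

5's neighbors: 4 and 7 (k = 2).
Possible neighbor pairs: C(2,2) = 1. Edges among them: none → e = 0.
Clustering(5) = 0/1.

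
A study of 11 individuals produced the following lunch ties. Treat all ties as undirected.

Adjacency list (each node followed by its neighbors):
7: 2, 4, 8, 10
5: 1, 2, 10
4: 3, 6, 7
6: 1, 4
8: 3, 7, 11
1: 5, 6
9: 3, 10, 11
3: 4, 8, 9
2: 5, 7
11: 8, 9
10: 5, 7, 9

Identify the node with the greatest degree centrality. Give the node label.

7

Degrees — 1:2, 2:2, 3:3, 4:3, 5:3, 6:2, 7:4, 8:3, 9:3, 10:3, 11:2.
The maximum is 4, attained only by 7.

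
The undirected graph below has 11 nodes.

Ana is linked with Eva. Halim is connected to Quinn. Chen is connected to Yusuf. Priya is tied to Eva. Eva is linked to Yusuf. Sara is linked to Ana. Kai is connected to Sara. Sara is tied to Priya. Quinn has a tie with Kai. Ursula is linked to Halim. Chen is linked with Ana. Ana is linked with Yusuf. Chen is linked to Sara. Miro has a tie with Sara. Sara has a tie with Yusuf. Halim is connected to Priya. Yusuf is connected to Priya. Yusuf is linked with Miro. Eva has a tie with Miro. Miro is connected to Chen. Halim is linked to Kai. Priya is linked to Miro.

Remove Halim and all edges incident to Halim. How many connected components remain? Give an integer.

2

Without Halim, the remaining ties split the others into: {Ursula}; {Ana, Chen, Eva, Kai, Miro, Priya, Quinn, Sara, Yusuf}.
That's 2 separate components.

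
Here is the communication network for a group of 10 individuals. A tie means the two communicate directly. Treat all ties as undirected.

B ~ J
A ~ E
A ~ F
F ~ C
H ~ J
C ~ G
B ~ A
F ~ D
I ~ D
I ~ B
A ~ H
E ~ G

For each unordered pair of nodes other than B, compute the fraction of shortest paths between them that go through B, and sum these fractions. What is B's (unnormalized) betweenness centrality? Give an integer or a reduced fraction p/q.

8

Pairs whose geodesics pass through B — E–J: 1/2; E–I: 1; A–J: 1/2; A–I: 1; H–I: 2/2; J–I: 1; J–D: 1; J–F: 1/2; J–C: 1/2; J–G: 1/2; I–G: 1/2.
All other pairs contribute 0.
Summing the contributions gives betweenness(B) = 8.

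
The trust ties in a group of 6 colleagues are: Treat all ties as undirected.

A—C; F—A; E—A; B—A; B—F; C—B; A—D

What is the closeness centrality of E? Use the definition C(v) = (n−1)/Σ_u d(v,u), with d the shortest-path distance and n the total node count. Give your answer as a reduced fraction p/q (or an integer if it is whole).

Distances from E: A:1, B:2, C:2, D:2, F:2. Sum = 9.
n = 6, so closeness = 5/9.

5/9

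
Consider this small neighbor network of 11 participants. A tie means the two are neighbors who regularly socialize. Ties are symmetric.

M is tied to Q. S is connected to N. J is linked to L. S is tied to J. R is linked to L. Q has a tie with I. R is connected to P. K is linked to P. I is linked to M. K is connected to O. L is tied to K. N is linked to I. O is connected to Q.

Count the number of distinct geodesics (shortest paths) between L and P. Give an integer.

The shortest distance is 2. The length-2 paths are: L–R–P; L–K–P.
That gives 2 distinct shortest paths.

2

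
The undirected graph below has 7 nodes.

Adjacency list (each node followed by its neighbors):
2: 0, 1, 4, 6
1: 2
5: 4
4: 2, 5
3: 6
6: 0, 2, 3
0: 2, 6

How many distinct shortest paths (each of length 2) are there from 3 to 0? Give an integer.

1

The shortest distance is 2, and the only length-2 path is 3–6–0. So there is exactly 1 shortest path.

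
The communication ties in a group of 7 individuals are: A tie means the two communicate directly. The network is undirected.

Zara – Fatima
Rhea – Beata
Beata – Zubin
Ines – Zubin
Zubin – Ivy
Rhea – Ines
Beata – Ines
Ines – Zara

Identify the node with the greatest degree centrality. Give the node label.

Ines

Degrees — Beata:3, Fatima:1, Ines:4, Ivy:1, Rhea:2, Zara:2, Zubin:3.
The maximum is 4, attained only by Ines.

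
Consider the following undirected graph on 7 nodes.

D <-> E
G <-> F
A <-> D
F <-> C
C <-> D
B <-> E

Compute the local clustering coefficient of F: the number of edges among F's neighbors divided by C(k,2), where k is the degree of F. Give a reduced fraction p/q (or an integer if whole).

0

F's neighbors: C and G (k = 2).
Possible neighbor pairs: C(2,2) = 1. Edges among them: none → e = 0.
Clustering(F) = 0/1.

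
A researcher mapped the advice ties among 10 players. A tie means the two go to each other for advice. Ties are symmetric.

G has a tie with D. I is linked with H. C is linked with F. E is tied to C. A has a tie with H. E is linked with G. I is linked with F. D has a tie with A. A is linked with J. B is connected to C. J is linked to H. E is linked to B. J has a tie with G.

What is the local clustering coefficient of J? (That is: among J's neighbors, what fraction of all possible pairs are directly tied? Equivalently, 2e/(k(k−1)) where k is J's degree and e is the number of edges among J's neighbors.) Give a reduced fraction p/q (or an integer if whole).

J's neighbors: A, G, and H (k = 3).
Possible neighbor pairs: C(3,2) = 3. Edges among them: A–H → e = 1.
Clustering(J) = 1/3.

1/3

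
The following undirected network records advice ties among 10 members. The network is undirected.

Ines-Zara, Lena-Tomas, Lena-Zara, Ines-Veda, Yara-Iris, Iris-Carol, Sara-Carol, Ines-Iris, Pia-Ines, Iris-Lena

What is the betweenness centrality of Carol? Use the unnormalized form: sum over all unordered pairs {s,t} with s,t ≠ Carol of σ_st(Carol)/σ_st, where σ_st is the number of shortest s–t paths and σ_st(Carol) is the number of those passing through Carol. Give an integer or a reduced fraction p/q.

8

Pairs whose geodesics pass through Carol — Ines–Sara: 1; Tomas–Sara: 1; Veda–Sara: 1; Lena–Sara: 1; Iris–Sara: 1; Sara–Pia: 1; Sara–Zara: 2/2; Sara–Yara: 1.
All other pairs contribute 0.
Summing the contributions gives betweenness(Carol) = 8.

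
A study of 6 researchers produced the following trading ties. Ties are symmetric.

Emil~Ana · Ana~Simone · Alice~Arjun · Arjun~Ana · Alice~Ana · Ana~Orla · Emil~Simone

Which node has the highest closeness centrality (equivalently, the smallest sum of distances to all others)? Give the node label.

Ana

Farness (sum of distances to all others) for each node — Alice:8, Ana:5, Arjun:8, Emil:8, Orla:9, Simone:8.
The smallest farness is 5, for Ana, so Ana has the highest closeness.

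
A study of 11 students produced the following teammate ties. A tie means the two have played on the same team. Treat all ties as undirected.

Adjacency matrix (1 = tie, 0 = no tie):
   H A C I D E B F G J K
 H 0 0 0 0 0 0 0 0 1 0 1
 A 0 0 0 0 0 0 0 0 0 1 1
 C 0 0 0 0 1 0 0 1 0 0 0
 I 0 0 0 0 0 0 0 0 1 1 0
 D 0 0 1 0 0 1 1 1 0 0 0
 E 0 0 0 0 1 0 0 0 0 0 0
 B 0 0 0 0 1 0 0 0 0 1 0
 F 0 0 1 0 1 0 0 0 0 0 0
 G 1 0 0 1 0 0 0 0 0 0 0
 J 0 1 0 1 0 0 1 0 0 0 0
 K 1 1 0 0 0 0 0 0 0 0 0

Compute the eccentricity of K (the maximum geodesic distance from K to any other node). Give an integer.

Distances from K: A:1, B:3, C:5, D:4, E:5, F:5, G:2, H:1, I:3, J:2.
The largest is 5 (to C, E, and F), so the eccentricity of K is 5.

5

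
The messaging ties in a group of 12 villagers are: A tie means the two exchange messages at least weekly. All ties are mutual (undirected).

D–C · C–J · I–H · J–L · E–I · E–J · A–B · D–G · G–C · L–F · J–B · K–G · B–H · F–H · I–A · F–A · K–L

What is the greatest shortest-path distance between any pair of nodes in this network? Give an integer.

Eccentricity of each node (its greatest distance to any other): A:4, B:3, C:3, D:4, E:3, F:4, G:4, H:4, I:4, J:2, K:4, L:3.
The maximum eccentricity is 4, realized for instance by the pair I–D via I – E – J – C – D. So the diameter is 4.

4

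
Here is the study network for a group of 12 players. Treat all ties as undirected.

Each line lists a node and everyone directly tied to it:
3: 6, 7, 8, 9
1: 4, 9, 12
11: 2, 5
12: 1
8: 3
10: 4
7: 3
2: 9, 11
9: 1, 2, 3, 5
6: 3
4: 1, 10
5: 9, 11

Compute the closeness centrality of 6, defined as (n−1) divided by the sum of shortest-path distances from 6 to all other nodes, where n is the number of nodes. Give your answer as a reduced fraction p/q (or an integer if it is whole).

Distances from 6: 1:3, 2:3, 3:1, 4:4, 5:3, 7:2, 8:2, 9:2, 10:5, 11:4, 12:4. Sum = 33.
n = 12, so closeness = 11/33 = 1/3.

1/3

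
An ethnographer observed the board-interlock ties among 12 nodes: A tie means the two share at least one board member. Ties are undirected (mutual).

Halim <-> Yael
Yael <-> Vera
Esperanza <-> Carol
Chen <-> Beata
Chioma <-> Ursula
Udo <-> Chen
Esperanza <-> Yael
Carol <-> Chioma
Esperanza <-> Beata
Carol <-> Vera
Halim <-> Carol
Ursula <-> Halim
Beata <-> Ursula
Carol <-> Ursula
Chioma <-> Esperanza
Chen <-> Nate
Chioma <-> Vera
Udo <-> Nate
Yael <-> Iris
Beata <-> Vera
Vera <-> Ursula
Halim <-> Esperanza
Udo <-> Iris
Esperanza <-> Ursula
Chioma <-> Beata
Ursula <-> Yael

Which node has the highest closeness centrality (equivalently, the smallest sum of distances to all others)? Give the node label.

Ursula

Farness (sum of distances to all others) for each node — Beata:18, Carol:23, Chen:22, Chioma:20, Esperanza:18, Halim:22, Iris:23, Nate:29, Udo:26, Ursula:17, Vera:19, Yael:19.
The smallest farness is 17, for Ursula, so Ursula has the highest closeness.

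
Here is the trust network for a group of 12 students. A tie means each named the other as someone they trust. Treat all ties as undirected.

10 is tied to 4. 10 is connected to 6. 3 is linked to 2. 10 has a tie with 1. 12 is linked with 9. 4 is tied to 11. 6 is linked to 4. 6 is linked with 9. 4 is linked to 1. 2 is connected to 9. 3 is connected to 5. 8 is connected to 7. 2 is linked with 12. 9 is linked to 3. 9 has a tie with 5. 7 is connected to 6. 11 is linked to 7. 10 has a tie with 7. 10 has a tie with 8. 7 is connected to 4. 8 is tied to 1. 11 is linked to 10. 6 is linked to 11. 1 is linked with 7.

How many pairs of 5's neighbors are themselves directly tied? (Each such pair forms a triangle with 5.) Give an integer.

5's neighbors: 3 and 9.
Neighbor pairs that are themselves tied: 5–3–9. Each forms one triangle with 5, for 1 in total.

1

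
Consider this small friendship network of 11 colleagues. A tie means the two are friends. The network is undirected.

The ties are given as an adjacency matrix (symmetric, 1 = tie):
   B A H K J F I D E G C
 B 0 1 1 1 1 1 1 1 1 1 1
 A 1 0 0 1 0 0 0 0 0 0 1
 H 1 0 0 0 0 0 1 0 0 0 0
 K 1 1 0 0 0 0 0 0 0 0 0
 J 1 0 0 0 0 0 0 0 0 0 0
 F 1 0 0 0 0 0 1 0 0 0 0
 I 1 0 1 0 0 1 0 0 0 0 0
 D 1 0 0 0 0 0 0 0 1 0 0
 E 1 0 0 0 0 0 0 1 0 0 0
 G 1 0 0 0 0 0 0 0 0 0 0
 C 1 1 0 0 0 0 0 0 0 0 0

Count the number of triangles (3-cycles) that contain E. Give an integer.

1

E's neighbors: B and D.
Neighbor pairs that are themselves tied: E–B–D. Each forms one triangle with E, for 1 in total.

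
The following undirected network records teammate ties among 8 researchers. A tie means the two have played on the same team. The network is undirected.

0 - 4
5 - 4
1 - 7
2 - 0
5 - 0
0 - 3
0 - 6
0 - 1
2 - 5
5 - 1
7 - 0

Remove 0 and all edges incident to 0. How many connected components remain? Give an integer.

Without 0, the remaining ties split the others into: {6}; {1, 2, 4, 5, 7}; {3}.
That's 3 separate components.

3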